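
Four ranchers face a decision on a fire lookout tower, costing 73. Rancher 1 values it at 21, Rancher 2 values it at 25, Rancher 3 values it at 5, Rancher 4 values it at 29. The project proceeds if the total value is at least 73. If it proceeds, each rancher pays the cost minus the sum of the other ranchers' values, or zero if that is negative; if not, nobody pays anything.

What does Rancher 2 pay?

Total value 80 ≥ cost 73, so the project is built.
The other ranchers' values sum to 55.
Cost minus that sum is 73 - 55 = 18.

18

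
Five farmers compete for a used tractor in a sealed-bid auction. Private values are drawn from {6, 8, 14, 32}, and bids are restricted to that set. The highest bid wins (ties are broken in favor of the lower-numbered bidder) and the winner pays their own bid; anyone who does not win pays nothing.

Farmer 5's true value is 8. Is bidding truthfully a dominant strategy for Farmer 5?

Check each profile of the others' bids and compare truth against every alternative bid.
Others bid (6, 6, 6, 6): truth gives 0, best alternative gives 0.
Others bid (6, 6, 6, 8): truth gives 0, best alternative gives 0.
Others bid (6, 6, 6, 14): truth gives 0, best alternative gives 0.
Others bid (6, 6, 6, 32): truth gives 0, best alternative gives 0.
Others bid (6, 6, 8, 6): truth gives 0, best alternative gives 0.
Others bid (6, 6, 8, 8): truth gives 0, best alternative gives 0.
(Remaining 250 profiles checked similarly; truth is weakly best in each.)
In every case the truthful bid is at least as good as any alternative, so it is a dominant strategy.

Yes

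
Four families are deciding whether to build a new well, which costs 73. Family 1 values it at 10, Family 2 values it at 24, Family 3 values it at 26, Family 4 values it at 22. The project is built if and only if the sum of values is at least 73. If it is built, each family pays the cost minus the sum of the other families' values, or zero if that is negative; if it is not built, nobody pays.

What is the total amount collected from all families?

Total value 82 ≥ cost 73, so it is built.
Family 1: others sum to 72; max(0, 73 - 72) = 1.
Family 2: others sum to 58; max(0, 73 - 58) = 15.
Family 3: others sum to 56; max(0, 73 - 56) = 17.
Family 4: others sum to 60; max(0, 73 - 60) = 13.
Total collected = 1 + 15 + 17 + 13 = 46.

46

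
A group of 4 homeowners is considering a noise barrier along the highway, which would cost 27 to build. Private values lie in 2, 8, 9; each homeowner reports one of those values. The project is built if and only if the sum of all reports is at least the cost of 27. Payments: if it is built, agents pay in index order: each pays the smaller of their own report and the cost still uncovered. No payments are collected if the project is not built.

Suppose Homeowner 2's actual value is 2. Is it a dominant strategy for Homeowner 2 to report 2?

Yes

Check each profile of the others' reports and compare truth against every alternative report.
Others report (2, 8, 9): truth gives 0, best alternative gives -6.
Others report (2, 9, 8): truth gives 0, best alternative gives -6.
Others report (2, 9, 9): truth gives 0, best alternative gives -6.
Others report (8, 2, 9): truth gives 0, best alternative gives -6.
Others report (8, 8, 8): truth gives 0, best alternative gives -6.
Others report (8, 8, 9): truth gives 0, best alternative gives -6.
(Remaining 21 profiles checked similarly; truth is weakly best in each.)
In every case the truthful report is at least as good as any alternative, so it is a dominant strategy.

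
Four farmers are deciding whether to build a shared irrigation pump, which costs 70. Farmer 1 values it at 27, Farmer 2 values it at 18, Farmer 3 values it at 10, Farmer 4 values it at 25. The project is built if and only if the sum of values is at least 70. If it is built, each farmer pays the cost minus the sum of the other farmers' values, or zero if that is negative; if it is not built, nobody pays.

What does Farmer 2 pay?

Total value 80 ≥ cost 70, so the project is built.
The other farmers' values sum to 62.
Cost minus that sum is 70 - 62 = 8.

8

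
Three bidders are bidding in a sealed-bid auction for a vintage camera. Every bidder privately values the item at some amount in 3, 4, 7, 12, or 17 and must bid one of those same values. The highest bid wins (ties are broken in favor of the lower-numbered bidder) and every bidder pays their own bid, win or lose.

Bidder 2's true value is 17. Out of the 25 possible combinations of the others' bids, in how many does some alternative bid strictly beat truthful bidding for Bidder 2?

17

Others bid (3, 3): truth gives 0; bid 4 gives 13 > 0. Violating.
Others bid (3, 4): truth gives 0; bid 4 gives 13 > 0. Violating.
Others bid (3, 7): truth gives 0; bid 7 gives 10 > 0. Violating.
Others bid (3, 12): truth gives 0; bid 12 gives 5 > 0. Violating.
Others bid (3, 17): truth gives 0; no alternative beats it.
Others bid (4, 17): truth gives 0; no alternative beats it.
(Checking all 25 profiles: 17 have a profitable deviation, 8 do not.)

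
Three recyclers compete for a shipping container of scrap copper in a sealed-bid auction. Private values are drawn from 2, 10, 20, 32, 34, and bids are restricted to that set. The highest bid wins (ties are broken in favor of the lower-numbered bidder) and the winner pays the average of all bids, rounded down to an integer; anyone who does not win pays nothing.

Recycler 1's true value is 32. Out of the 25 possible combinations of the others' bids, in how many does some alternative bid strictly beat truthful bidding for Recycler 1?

Others bid (2, 2): truth gives 20; bid 2 gives 30 > 20. Violating.
Others bid (2, 10): truth gives 18; bid 10 gives 25 > 18. Violating.
Others bid (2, 20): truth gives 14; bid 20 gives 18 > 14. Violating.
Others bid (2, 34): truth gives 0; bid 34 gives 9 > 0. Violating.
Others bid (2, 32): truth gives 10; no alternative beats it.
Others bid (10, 32): truth gives 8; no alternative beats it.
(Checking all 25 profiles: 15 have a profitable deviation, 10 do not.)

15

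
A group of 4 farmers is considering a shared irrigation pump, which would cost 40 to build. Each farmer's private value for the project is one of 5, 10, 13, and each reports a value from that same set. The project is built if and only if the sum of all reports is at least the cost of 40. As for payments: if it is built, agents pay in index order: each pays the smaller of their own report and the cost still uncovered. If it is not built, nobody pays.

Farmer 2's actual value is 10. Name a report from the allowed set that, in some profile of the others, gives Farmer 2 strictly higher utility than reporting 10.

Suppose Farmer 1 reports 10, Farmer 3 reports 13 and Farmer 4 reports 13.
Report 10: project built, pays 10, utility 10 - 10 = 0.
Report 5: project built, pays 5, utility 10 - 5 = 5.
So reporting 5 beats truth here (5 > 0).

5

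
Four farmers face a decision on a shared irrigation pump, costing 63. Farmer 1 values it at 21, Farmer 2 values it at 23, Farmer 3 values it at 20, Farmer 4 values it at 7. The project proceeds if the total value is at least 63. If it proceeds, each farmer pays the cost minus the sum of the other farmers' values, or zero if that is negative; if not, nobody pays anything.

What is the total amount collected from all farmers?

40

Total value 71 ≥ cost 63, so it is built.
Farmer 1: others sum to 50; max(0, 63 - 50) = 13.
Farmer 2: others sum to 48; max(0, 63 - 48) = 15.
Farmer 3: others sum to 51; max(0, 63 - 51) = 12.
Farmer 4: others sum to 64; max(0, 63 - 64) = 0.
Total collected = 13 + 15 + 12 + 0 = 40.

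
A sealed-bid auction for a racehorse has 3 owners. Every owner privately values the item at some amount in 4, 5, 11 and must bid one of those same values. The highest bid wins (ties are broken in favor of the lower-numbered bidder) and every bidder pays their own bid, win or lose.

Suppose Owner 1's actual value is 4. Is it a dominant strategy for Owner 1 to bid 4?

Consider the case where Owner 2 bids 4 and Owner 3 bids 5.
Truthful bid 4: loses but pays 4, utility -4.
Bid 5 instead: wins, pays 5, utility 4 - 5 = -1.
Since -1 > -4, bidding 5 is strictly better here, so truthful bidding is not dominant.

No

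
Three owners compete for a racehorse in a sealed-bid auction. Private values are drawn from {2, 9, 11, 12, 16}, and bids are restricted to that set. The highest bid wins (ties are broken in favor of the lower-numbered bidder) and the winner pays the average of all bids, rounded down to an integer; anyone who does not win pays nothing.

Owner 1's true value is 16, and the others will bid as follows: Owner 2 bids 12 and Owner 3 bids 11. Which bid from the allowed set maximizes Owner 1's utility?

Bid 2: loses, pays 0, utility 0.
Bid 9: loses, pays 0, utility 0.
Bid 11: loses, pays 0, utility 0.
Bid 12: wins, pays 11, utility 16 - 11 = 5.
Bid 16: wins, pays 13, utility 16 - 13 = 3.
The best choice is 12 with utility 5.

12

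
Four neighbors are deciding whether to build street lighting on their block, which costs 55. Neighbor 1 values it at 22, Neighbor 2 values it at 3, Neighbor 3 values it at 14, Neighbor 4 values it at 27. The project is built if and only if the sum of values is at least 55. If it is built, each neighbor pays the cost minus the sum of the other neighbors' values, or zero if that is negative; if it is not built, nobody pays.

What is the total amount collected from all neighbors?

Total value 66 ≥ cost 55, so it is built.
Neighbor 1: others sum to 44; max(0, 55 - 44) = 11.
Neighbor 2: others sum to 63; max(0, 55 - 63) = 0.
Neighbor 3: others sum to 52; max(0, 55 - 52) = 3.
Neighbor 4: others sum to 39; max(0, 55 - 39) = 16.
Total collected = 11 + 0 + 3 + 16 = 30.

30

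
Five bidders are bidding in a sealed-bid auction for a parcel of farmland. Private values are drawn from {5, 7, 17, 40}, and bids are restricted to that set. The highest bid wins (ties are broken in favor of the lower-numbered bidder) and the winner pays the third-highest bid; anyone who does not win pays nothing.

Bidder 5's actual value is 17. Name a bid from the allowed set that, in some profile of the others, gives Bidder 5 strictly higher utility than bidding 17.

40

Suppose Bidder 1 bids 5, Bidder 2 bids 5, Bidder 3 bids 5 and Bidder 4 bids 17.
Bid 17: loses, pays 0, utility 0.
Bid 40: wins, pays 5, utility 17 - 5 = 12.
So bidding 40 beats truth here (12 > 0).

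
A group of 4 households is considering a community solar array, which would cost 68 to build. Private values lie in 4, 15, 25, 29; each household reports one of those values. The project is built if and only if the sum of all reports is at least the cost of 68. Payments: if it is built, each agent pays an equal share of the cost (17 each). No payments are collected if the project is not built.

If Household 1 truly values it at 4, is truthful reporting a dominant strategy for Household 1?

Yes

Check each profile of the others' reports and compare truth against every alternative report.
Others report (4, 25, 25): truth gives 0, best alternative gives -13.
Others report (4, 25, 29): truth gives 0, best alternative gives -13.
Others report (4, 29, 25): truth gives 0, best alternative gives -13.
Others report (4, 29, 29): truth gives 0, best alternative gives -13.
Others report (15, 15, 25): truth gives 0, best alternative gives -13.
Others report (15, 15, 29): truth gives 0, best alternative gives -13.
(Remaining 58 profiles checked similarly; truth is weakly best in each.)
In every case the truthful report is at least as good as any alternative, so it is a dominant strategy.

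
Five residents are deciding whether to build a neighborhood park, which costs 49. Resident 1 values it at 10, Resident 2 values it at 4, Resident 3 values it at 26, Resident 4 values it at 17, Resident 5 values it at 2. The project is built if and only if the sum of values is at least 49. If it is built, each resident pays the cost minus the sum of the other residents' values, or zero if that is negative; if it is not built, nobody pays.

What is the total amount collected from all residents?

23

Total value 59 ≥ cost 49, so it is built.
Resident 1: others sum to 49; max(0, 49 - 49) = 0.
Resident 2: others sum to 55; max(0, 49 - 55) = 0.
Resident 3: others sum to 33; max(0, 49 - 33) = 16.
Resident 4: others sum to 42; max(0, 49 - 42) = 7.
Resident 5: others sum to 57; max(0, 49 - 57) = 0.
Total collected = 0 + 0 + 16 + 7 + 0 = 23.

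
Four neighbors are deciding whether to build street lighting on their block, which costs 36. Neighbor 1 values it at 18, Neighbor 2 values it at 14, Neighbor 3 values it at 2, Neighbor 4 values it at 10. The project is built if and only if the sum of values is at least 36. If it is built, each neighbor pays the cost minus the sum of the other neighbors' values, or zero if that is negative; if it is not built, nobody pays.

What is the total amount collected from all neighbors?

18

Total value 44 ≥ cost 36, so it is built.
Neighbor 1: others sum to 26; max(0, 36 - 26) = 10.
Neighbor 2: others sum to 30; max(0, 36 - 30) = 6.
Neighbor 3: others sum to 42; max(0, 36 - 42) = 0.
Neighbor 4: others sum to 34; max(0, 36 - 34) = 2.
Total collected = 10 + 6 + 0 + 2 = 18.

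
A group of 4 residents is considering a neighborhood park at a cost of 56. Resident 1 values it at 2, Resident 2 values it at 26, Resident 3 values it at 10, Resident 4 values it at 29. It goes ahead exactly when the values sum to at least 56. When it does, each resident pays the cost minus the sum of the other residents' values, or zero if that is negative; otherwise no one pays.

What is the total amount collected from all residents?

Total value 67 ≥ cost 56, so it is built.
Resident 1: others sum to 65; max(0, 56 - 65) = 0.
Resident 2: others sum to 41; max(0, 56 - 41) = 15.
Resident 3: others sum to 57; max(0, 56 - 57) = 0.
Resident 4: others sum to 38; max(0, 56 - 38) = 18.
Total collected = 0 + 15 + 0 + 18 = 33.

33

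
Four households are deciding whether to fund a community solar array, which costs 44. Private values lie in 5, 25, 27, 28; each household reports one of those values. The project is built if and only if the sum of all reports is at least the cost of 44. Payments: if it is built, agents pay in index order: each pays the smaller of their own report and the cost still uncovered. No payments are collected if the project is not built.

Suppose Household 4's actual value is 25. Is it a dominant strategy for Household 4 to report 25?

Check each profile of the others' reports and compare truth against every alternative report.
Others report (5, 25, 25): truth gives 25, best alternative gives 25.
Others report (5, 25, 27): truth gives 25, best alternative gives 25.
Others report (5, 25, 28): truth gives 25, best alternative gives 25.
Others report (5, 27, 25): truth gives 25, best alternative gives 25.
Others report (5, 27, 27): truth gives 25, best alternative gives 25.
Others report (5, 27, 28): truth gives 25, best alternative gives 25.
(Remaining 58 profiles checked similarly; truth is weakly best in each.)
In every case the truthful report is at least as good as any alternative, so it is a dominant strategy.

Yes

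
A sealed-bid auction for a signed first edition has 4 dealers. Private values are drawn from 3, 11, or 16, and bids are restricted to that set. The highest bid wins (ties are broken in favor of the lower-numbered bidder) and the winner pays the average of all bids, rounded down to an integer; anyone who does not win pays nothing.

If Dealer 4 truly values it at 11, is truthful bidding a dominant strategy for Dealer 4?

No

Consider the case where Dealer 1 bids 3, Dealer 2 bids 3 and Dealer 3 bids 11.
Truthful bid 11: loses, pays 0, utility 0.
Bid 16 instead: wins, pays 8, utility 11 - 8 = 3.
Since 3 > 0, bidding 16 is strictly better here, so truthful bidding is not dominant.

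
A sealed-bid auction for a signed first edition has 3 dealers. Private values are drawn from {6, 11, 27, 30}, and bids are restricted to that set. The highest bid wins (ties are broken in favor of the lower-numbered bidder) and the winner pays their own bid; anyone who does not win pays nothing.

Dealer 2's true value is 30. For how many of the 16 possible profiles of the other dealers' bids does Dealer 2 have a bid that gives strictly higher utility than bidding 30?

Others bid (6, 6): truth gives 0; bid 11 gives 19 > 0. Violating.
Others bid (6, 11): truth gives 0; bid 11 gives 19 > 0. Violating.
Others bid (6, 27): truth gives 0; bid 27 gives 3 > 0. Violating.
Others bid (11, 6): truth gives 0; bid 27 gives 3 > 0. Violating.
Others bid (6, 30): truth gives 0; no alternative beats it.
Others bid (11, 30): truth gives 0; no alternative beats it.
(Checking all 16 profiles: 6 have a profitable deviation, 10 do not.)

6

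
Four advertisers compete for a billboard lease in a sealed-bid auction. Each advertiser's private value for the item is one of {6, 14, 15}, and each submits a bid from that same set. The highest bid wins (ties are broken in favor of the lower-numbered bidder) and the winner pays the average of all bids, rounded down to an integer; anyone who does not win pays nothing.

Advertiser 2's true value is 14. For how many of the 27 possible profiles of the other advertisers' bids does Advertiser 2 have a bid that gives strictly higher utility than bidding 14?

Others bid (6, 6, 15): truth gives 0; bid 15 gives 4 > 0. Violating.
Others bid (6, 14, 15): truth gives 0; bid 15 gives 2 > 0. Violating.
Others bid (6, 15, 6): truth gives 0; bid 15 gives 4 > 0. Violating.
Others bid (6, 15, 14): truth gives 0; bid 15 gives 2 > 0. Violating.
Others bid (6, 6, 6): truth gives 6; no alternative beats it.
Others bid (6, 6, 14): truth gives 4; no alternative beats it.
(Checking all 27 profiles: 10 have a profitable deviation, 17 do not.)

10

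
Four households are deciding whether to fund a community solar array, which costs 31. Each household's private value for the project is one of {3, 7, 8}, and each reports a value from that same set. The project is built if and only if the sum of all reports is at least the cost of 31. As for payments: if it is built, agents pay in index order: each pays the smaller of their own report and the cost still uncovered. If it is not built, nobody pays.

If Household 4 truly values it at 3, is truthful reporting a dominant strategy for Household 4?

Yes

Check each profile of the others' reports and compare truth against every alternative report.
Others report (8, 8, 8): truth gives 0, best alternative gives -4.
Others report (3, 3, 3): truth gives 0, best alternative gives 0.
Others report (3, 3, 7): truth gives 0, best alternative gives 0.
Others report (3, 3, 8): truth gives 0, best alternative gives 0.
Others report (3, 7, 3): truth gives 0, best alternative gives 0.
Others report (3, 7, 7): truth gives 0, best alternative gives 0.
(Remaining 21 profiles checked similarly; truth is weakly best in each.)
In every case the truthful report is at least as good as any alternative, so it is a dominant strategy.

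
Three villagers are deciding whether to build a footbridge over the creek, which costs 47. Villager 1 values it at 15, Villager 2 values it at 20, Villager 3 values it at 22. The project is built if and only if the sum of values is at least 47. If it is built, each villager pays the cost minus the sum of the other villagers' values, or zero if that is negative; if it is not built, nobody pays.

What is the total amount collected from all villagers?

Total value 57 ≥ cost 47, so it is built.
Villager 1: others sum to 42; max(0, 47 - 42) = 5.
Villager 2: others sum to 37; max(0, 47 - 37) = 10.
Villager 3: others sum to 35; max(0, 47 - 35) = 12.
Total collected = 5 + 10 + 12 = 27.

27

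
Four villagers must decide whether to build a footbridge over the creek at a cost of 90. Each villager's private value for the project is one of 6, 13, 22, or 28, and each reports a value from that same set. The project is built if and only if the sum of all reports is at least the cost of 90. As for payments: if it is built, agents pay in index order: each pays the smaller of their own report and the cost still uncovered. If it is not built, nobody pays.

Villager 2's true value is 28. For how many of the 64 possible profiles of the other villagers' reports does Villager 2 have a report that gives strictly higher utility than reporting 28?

10

Others report (13, 28, 28): truth gives 0; report 22 gives 6 > 0. Violating.
Others report (22, 22, 28): truth gives 0; report 22 gives 6 > 0. Violating.
Others report (22, 28, 22): truth gives 0; report 22 gives 6 > 0. Violating.
Others report (22, 28, 28): truth gives 0; report 13 gives 15 > 0. Violating.
Others report (6, 6, 6): truth gives 0; no alternative beats it.
Others report (6, 6, 13): truth gives 0; no alternative beats it.
(Checking all 64 profiles: 10 have a profitable deviation, 54 do not.)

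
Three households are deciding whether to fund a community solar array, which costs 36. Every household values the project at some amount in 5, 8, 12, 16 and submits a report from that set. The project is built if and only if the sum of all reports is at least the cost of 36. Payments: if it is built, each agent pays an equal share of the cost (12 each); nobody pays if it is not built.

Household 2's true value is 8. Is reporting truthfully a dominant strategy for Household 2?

No

Consider the case where Household 1 reports 12 and Household 3 reports 16.
Truthful report 8: project built, pays 12, utility 8 - 12 = -4.
Report 5 instead: project not built, utility 0.
Since 0 > -4, reporting 5 is strictly better here, so truthful reporting is not dominant.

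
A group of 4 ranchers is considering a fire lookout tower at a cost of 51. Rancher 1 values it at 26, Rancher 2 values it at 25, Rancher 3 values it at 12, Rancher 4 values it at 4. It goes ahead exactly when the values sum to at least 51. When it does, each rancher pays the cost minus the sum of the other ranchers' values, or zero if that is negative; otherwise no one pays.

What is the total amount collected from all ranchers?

Total value 67 ≥ cost 51, so it is built.
Rancher 1: others sum to 41; max(0, 51 - 41) = 10.
Rancher 2: others sum to 42; max(0, 51 - 42) = 9.
Rancher 3: others sum to 55; max(0, 51 - 55) = 0.
Rancher 4: others sum to 63; max(0, 51 - 63) = 0.
Total collected = 10 + 9 + 0 + 0 = 19.

19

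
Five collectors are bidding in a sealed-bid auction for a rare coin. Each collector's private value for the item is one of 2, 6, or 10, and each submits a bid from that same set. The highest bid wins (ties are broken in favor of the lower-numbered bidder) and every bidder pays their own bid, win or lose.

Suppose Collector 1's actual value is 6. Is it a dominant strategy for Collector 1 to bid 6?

No

Consider the case where Collector 2 bids 2, Collector 3 bids 2, Collector 4 bids 2 and Collector 5 bids 2.
Truthful bid 6: wins, pays 6, utility 6 - 6 = 0.
Bid 2 instead: wins, pays 2, utility 6 - 2 = 4.
Since 4 > 0, bidding 2 is strictly better here, so truthful bidding is not dominant.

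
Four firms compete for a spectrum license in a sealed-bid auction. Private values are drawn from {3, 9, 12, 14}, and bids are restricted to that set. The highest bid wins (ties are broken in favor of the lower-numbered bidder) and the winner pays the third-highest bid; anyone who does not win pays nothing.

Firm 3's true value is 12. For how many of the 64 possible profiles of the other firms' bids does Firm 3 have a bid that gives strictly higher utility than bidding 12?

12

Others bid (3, 3, 14): truth gives 0; bid 14 gives 9 > 0. Violating.
Others bid (3, 9, 14): truth gives 0; bid 14 gives 3 > 0. Violating.
Others bid (3, 12, 3): truth gives 0; bid 14 gives 9 > 0. Violating.
Others bid (3, 12, 9): truth gives 0; bid 14 gives 3 > 0. Violating.
Others bid (3, 3, 3): truth gives 9; no alternative beats it.
Others bid (3, 3, 9): truth gives 9; no alternative beats it.
(Checking all 64 profiles: 12 have a profitable deviation, 52 do not.)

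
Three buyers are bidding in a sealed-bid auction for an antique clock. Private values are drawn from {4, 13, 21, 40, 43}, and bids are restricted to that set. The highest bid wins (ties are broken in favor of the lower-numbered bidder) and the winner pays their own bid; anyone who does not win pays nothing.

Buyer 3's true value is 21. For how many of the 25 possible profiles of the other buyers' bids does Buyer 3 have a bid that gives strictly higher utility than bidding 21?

Others bid (4, 4): truth gives 0; bid 13 gives 8 > 0. Violating.
Others bid (4, 13): truth gives 0; no alternative beats it.
Others bid (4, 21): truth gives 0; no alternative beats it.
(Checking all 25 profiles: 1 has a profitable deviation, 24 do not.)

1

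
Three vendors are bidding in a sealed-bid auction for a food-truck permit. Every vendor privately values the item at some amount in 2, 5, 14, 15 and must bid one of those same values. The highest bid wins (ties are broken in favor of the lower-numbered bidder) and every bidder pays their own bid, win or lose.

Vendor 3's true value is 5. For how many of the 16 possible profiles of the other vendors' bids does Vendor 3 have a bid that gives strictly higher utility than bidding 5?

Others bid (2, 5): truth gives -5; bid 2 gives -2 > -5. Violating.
Others bid (2, 14): truth gives -5; bid 2 gives -2 > -5. Violating.
Others bid (2, 15): truth gives -5; bid 2 gives -2 > -5. Violating.
Others bid (5, 2): truth gives -5; bid 2 gives -2 > -5. Violating.
Others bid (2, 2): truth gives 0; no alternative beats it.
(Checking all 16 profiles: 15 have a profitable deviation, 1 does not.)

15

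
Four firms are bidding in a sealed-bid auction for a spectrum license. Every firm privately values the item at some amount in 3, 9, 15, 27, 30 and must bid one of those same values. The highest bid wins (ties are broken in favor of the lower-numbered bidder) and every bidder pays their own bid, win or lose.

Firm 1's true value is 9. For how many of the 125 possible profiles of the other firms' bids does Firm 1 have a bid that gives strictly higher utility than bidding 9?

Others bid (3, 3, 3): truth gives 0; bid 3 gives 6 > 0. Violating.
Others bid (3, 3, 15): truth gives -9; bid 3 gives -3 > -9. Violating.
Others bid (3, 3, 27): truth gives -9; bid 3 gives -3 > -9. Violating.
Others bid (3, 3, 30): truth gives -9; bid 3 gives -3 > -9. Violating.
Others bid (3, 3, 9): truth gives 0; no alternative beats it.
Others bid (3, 9, 3): truth gives 0; no alternative beats it.
(Checking all 125 profiles: 118 have a profitable deviation, 7 do not.)

118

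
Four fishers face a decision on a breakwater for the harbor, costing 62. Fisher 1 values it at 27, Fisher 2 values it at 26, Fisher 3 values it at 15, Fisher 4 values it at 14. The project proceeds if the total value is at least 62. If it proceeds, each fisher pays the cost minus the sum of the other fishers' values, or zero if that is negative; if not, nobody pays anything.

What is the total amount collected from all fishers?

13

Total value 82 ≥ cost 62, so it is built.
Fisher 1: others sum to 55; max(0, 62 - 55) = 7.
Fisher 2: others sum to 56; max(0, 62 - 56) = 6.
Fisher 3: others sum to 67; max(0, 62 - 67) = 0.
Fisher 4: others sum to 68; max(0, 62 - 68) = 0.
Total collected = 7 + 6 + 0 + 0 = 13.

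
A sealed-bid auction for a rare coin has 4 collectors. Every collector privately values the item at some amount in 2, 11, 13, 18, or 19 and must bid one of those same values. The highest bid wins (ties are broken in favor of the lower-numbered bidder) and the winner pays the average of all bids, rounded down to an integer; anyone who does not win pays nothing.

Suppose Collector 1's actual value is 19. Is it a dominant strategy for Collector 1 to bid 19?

No

Consider the case where Collector 2 bids 2, Collector 3 bids 2 and Collector 4 bids 2.
Truthful bid 19: wins, pays 6, utility 19 - 6 = 13.
Bid 2 instead: wins, pays 2, utility 19 - 2 = 17.
Since 17 > 13, bidding 2 is strictly better here, so truthful bidding is not dominant.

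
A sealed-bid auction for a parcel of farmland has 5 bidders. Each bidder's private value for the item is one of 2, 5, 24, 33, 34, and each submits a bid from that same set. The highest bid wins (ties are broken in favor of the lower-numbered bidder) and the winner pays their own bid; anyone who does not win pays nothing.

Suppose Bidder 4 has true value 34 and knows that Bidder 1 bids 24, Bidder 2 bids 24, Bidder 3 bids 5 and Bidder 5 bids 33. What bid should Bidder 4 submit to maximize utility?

Bid 2: loses, pays 0, utility 0.
Bid 5: loses, pays 0, utility 0.
Bid 24: loses, pays 0, utility 0.
Bid 33: wins, pays 33, utility 34 - 33 = 1.
Bid 34: wins, pays 34, utility 34 - 34 = 0.
The best choice is 33 with utility 1.

33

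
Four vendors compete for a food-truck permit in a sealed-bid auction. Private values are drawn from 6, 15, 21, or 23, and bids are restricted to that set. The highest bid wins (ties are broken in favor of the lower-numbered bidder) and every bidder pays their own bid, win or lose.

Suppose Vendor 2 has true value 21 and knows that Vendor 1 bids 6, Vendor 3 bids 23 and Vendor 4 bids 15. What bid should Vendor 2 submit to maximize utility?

23

Bid 6: loses but pays 6, utility -6.
Bid 15: loses but pays 15, utility -15.
Bid 21: loses but pays 21, utility -21.
Bid 23: wins, pays 23, utility 21 - 23 = -2.
The best choice is 23 with utility -2.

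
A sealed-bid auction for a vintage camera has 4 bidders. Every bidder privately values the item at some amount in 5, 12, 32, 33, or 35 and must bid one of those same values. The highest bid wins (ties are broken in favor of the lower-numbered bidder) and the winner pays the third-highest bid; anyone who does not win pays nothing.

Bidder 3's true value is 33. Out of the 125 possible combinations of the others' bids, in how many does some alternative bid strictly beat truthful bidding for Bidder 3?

27

Others bid (5, 5, 35): truth gives 0; bid 35 gives 28 > 0. Violating.
Others bid (5, 12, 35): truth gives 0; bid 35 gives 21 > 0. Violating.
Others bid (5, 32, 35): truth gives 0; bid 35 gives 1 > 0. Violating.
Others bid (5, 33, 5): truth gives 0; bid 35 gives 28 > 0. Violating.
Others bid (5, 5, 5): truth gives 28; no alternative beats it.
Others bid (5, 5, 12): truth gives 28; no alternative beats it.
(Checking all 125 profiles: 27 have a profitable deviation, 98 do not.)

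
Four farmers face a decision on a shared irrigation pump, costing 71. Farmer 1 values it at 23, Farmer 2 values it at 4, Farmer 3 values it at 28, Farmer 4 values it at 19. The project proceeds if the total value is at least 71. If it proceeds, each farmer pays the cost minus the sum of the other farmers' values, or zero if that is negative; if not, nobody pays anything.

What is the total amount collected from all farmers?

Total value 74 ≥ cost 71, so it is built.
Farmer 1: others sum to 51; max(0, 71 - 51) = 20.
Farmer 2: others sum to 70; max(0, 71 - 70) = 1.
Farmer 3: others sum to 46; max(0, 71 - 46) = 25.
Farmer 4: others sum to 55; max(0, 71 - 55) = 16.
Total collected = 20 + 1 + 25 + 16 = 62.

62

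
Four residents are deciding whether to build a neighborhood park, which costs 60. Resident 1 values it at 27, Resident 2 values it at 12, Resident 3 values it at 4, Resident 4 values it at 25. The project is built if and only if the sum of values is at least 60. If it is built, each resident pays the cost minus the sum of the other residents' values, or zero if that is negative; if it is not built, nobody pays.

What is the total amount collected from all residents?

40

Total value 68 ≥ cost 60, so it is built.
Resident 1: others sum to 41; max(0, 60 - 41) = 19.
Resident 2: others sum to 56; max(0, 60 - 56) = 4.
Resident 3: others sum to 64; max(0, 60 - 64) = 0.
Resident 4: others sum to 43; max(0, 60 - 43) = 17.
Total collected = 19 + 4 + 0 + 17 = 40.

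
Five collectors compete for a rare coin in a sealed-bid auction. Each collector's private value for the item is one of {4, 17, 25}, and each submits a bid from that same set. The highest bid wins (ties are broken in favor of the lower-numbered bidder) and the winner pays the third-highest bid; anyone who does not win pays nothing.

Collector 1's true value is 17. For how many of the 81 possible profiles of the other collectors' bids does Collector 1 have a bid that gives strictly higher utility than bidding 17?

4

Others bid (4, 4, 4, 25): truth gives 0; bid 25 gives 13 > 0. Violating.
Others bid (4, 4, 25, 4): truth gives 0; bid 25 gives 13 > 0. Violating.
Others bid (4, 25, 4, 4): truth gives 0; bid 25 gives 13 > 0. Violating.
Others bid (25, 4, 4, 4): truth gives 0; bid 25 gives 13 > 0. Violating.
Others bid (4, 4, 4, 4): truth gives 13; no alternative beats it.
Others bid (4, 4, 4, 17): truth gives 13; no alternative beats it.
(Checking all 81 profiles: 4 have a profitable deviation, 77 do not.)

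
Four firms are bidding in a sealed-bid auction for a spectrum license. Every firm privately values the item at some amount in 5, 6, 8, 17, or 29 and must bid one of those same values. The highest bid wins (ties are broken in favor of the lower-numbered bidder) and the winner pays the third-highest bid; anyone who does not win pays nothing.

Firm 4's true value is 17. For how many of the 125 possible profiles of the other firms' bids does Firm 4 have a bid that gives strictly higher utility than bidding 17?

27

Others bid (5, 5, 17): truth gives 0; bid 29 gives 12 > 0. Violating.
Others bid (5, 6, 17): truth gives 0; bid 29 gives 11 > 0. Violating.
Others bid (5, 8, 17): truth gives 0; bid 29 gives 9 > 0. Violating.
Others bid (5, 17, 5): truth gives 0; bid 29 gives 12 > 0. Violating.
Others bid (5, 5, 5): truth gives 12; no alternative beats it.
Others bid (5, 5, 6): truth gives 12; no alternative beats it.
(Checking all 125 profiles: 27 have a profitable deviation, 98 do not.)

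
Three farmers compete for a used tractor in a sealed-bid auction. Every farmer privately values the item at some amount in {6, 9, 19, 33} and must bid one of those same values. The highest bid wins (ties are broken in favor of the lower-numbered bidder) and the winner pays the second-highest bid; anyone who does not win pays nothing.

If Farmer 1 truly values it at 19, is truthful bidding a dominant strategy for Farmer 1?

Check each profile of the others' bids and compare truth against every alternative bid.
Others bid (6, 6): truth gives 13, best alternative gives 13.
Others bid (6, 9): truth gives 10, best alternative gives 10.
Others bid (9, 6): truth gives 10, best alternative gives 10.
Others bid (9, 9): truth gives 10, best alternative gives 10.
Others bid (6, 19): truth gives 0, best alternative gives 0.
Others bid (6, 33): truth gives 0, best alternative gives 0.
(Remaining 10 profiles checked similarly; truth is weakly best in each.)
In every case the truthful bid is at least as good as any alternative, so it is a dominant strategy.

Yes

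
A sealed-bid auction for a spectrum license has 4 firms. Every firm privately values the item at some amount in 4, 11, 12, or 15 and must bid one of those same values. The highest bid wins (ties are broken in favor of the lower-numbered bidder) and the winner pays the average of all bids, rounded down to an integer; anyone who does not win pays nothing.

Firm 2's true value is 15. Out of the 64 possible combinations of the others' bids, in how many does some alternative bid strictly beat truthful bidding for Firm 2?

15

Others bid (4, 4, 4): truth gives 9; bid 11 gives 10 > 9. Violating.
Others bid (4, 4, 11): truth gives 7; bid 11 gives 8 > 7. Violating.
Others bid (4, 11, 4): truth gives 7; bid 11 gives 8 > 7. Violating.
Others bid (4, 11, 11): truth gives 5; bid 11 gives 6 > 5. Violating.
Others bid (4, 4, 12): truth gives 7; no alternative beats it.
Others bid (4, 4, 15): truth gives 6; no alternative beats it.
(Checking all 64 profiles: 15 have a profitable deviation, 49 do not.)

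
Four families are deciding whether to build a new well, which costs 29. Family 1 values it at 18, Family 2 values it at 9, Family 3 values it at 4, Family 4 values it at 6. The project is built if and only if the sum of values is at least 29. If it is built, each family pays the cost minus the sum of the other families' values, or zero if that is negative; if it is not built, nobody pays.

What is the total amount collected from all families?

11

Total value 37 ≥ cost 29, so it is built.
Family 1: others sum to 19; max(0, 29 - 19) = 10.
Family 2: others sum to 28; max(0, 29 - 28) = 1.
Family 3: others sum to 33; max(0, 29 - 33) = 0.
Family 4: others sum to 31; max(0, 29 - 31) = 0.
Total collected = 10 + 1 + 0 + 0 = 11.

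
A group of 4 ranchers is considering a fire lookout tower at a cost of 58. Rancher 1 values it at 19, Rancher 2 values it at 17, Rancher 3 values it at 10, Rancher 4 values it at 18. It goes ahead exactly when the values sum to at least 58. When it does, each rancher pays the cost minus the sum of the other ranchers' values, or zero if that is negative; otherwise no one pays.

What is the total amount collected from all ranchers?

Total value 64 ≥ cost 58, so it is built.
Rancher 1: others sum to 45; max(0, 58 - 45) = 13.
Rancher 2: others sum to 47; max(0, 58 - 47) = 11.
Rancher 3: others sum to 54; max(0, 58 - 54) = 4.
Rancher 4: others sum to 46; max(0, 58 - 46) = 12.
Total collected = 13 + 11 + 4 + 12 = 40.

40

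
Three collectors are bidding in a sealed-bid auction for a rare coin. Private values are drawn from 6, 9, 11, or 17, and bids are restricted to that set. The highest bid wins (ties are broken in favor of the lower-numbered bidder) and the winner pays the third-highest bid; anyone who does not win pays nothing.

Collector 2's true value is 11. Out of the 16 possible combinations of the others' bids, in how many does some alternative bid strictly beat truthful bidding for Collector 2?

4

Others bid (6, 17): truth gives 0; bid 17 gives 5 > 0. Violating.
Others bid (9, 17): truth gives 0; bid 17 gives 2 > 0. Violating.
Others bid (11, 6): truth gives 0; bid 17 gives 5 > 0. Violating.
Others bid (11, 9): truth gives 0; bid 17 gives 2 > 0. Violating.
Others bid (6, 6): truth gives 5; no alternative beats it.
Others bid (6, 9): truth gives 5; no alternative beats it.
(Checking all 16 profiles: 4 have a profitable deviation, 12 do not.)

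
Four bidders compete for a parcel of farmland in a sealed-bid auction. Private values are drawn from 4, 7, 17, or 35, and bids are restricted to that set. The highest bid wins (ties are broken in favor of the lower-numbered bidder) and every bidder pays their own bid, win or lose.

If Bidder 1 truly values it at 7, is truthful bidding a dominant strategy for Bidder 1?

No

Consider the case where Bidder 2 bids 4, Bidder 3 bids 4 and Bidder 4 bids 4.
Truthful bid 7: wins, pays 7, utility 7 - 7 = 0.
Bid 4 instead: wins, pays 4, utility 7 - 4 = 3.
Since 3 > 0, bidding 4 is strictly better here, so truthful bidding is not dominant.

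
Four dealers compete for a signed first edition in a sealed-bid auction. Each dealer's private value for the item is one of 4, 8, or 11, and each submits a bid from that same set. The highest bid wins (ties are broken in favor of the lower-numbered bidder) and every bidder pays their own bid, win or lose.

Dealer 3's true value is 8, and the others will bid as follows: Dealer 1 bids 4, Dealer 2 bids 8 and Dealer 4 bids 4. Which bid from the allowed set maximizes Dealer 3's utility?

Bid 4: loses but pays 4, utility -4.
Bid 8: loses but pays 8, utility -8.
Bid 11: wins, pays 11, utility 8 - 11 = -3.
The best choice is 11 with utility -3.

11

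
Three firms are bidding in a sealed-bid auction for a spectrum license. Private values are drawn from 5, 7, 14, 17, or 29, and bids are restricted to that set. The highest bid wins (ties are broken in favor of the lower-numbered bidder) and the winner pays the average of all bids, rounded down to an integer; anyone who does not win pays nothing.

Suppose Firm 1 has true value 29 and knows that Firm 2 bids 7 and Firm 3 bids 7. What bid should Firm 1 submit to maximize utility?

7

Bid 5: loses, pays 0, utility 0.
Bid 7: wins, pays 7, utility 29 - 7 = 22.
Bid 14: wins, pays 9, utility 29 - 9 = 20.
Bid 17: wins, pays 10, utility 29 - 10 = 19.
Bid 29: wins, pays 14, utility 29 - 14 = 15.
The best choice is 7 with utility 22.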